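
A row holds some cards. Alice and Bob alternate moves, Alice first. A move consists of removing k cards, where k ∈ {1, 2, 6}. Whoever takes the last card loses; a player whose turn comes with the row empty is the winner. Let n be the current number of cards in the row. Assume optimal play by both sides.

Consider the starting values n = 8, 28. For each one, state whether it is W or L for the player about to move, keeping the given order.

Positions with no move are W. A position that does have a move is losing for the player to move precisely when every available move leads to a winning position for the opponent. Fill in the labels:
n=0: no move; the opponent has just taken the last card and therefore loses → W
n=1: the only move is to 0(W), a W ⇒ L
n=2: can move to 1, which is L ⇒ W
n=3: can move to 1, which is L ⇒ W
n=4: moves to 3(W), 2(W); every one is W ⇒ L
n=5: can move to 4, which is L ⇒ W
n=6: can move to 4, which is L ⇒ W
n=7: can move to 1, which is L ⇒ W
n=8: moves to 7(W), 6(W), 2(W); every one is W ⇒ L
n=9: can move to 8, which is L ⇒ W
n=10: can move to 8, which is L ⇒ W
n=11: moves to 10(W), 9(W), 5(W); every one is W ⇒ L
n=12: can move to 11, which is L ⇒ W
n=13: can move to 11, which is L ⇒ W
n=14: can move to 8, which is L ⇒ W
n=15: moves to 14(W), 13(W), 9(W); every one is W ⇒ L
n=16: can move to 15, which is L ⇒ W
n=17: can move to 15, which is L ⇒ W
n=18: moves to 17(W), 16(W), 12(W); every one is W ⇒ L
n=19: can move to 18, which is L ⇒ W
n=20: can move to 18, which is L ⇒ W
n=21: can move to 15, which is L ⇒ W
n=22: moves to 21(W), 20(W), 16(W); every one is W ⇒ L
n=23: can move to 22, which is L ⇒ W
n=24: can move to 22, which is L ⇒ W
n=25: moves to 24(W), 23(W), 19(W); every one is W ⇒ L
n=26: can move to 25, which is L ⇒ W
n=27: can move to 25, which is L ⇒ W
n=28: can move to 22, which is L ⇒ W

8: L, 28: W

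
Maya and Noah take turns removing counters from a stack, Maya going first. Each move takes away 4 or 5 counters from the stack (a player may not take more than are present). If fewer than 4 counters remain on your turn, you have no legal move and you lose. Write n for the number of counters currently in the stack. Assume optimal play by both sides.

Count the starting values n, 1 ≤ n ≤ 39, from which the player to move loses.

19

Build the W/L table. Terminal = L. A non-terminal position is W if it has a move to some L; otherwise it is L.
n=0: no move → L
n=1: no move → L
n=2: no move → L
n=3: no move → L
n=4: can move to 0, which is L ⇒ W
n=5: can move to 1, which is L ⇒ W
n=6: can move to 2, which is L ⇒ W
n=7: can move to 3, which is L ⇒ W
n=8: can move to 3, which is L ⇒ W
n=9: moves to 5(W), 4(W); every one is W ⇒ L
n=10: moves to 6(W), 5(W); every one is W ⇒ L
n=11: moves to 7(W), 6(W); every one is W ⇒ L
n=12: moves to 8(W), 7(W); every one is W ⇒ L
n=13: can move to 9, which is L ⇒ W
n=14: can move to 10, which is L ⇒ W
n=15: can move to 11, which is L ⇒ W
n=16: can move to 12, which is L ⇒ W
n=17: can move to 12, which is L ⇒ W
n=18: moves to 14(W), 13(W); every one is W ⇒ L
n=19: moves to 15(W), 14(W); every one is W ⇒ L
n=20: moves to 16(W), 15(W); every one is W ⇒ L
n=21: moves to 17(W), 16(W); every one is W ⇒ L
n=22: can move to 18, which is L ⇒ W
n=23: can move to 19, which is L ⇒ W
n=24: can move to 20, which is L ⇒ W
n=25: can move to 21, which is L ⇒ W
n=26: can move to 21, which is L ⇒ W
n=27: moves to 23(W), 22(W); every one is W ⇒ L
n=28: moves to 24(W), 23(W); every one is W ⇒ L
n=29: moves to 25(W), 24(W); every one is W ⇒ L
n=30: moves to 26(W), 25(W); every one is W ⇒ L
n=31: can move to 27, which is L ⇒ W
n=32: can move to 28, which is L ⇒ W
n=33: can move to 29, which is L ⇒ W
n=34: can move to 30, which is L ⇒ W
n=35: can move to 30, which is L ⇒ W
n=36: moves to 32(W), 31(W); every one is W ⇒ L
n=37: moves to 33(W), 32(W); every one is W ⇒ L
n=38: moves to 34(W), 33(W); every one is W ⇒ L
n=39: moves to 35(W), 34(W); every one is W ⇒ L
L entries with 1 ≤ n ≤ 39 (n=0 is outside the asked range and is not counted): n = 1, 2, 3, 9, 10, 11, 12, 18, 19, 20, 21, 27, 28, 29, 30, 36, 37, 38, 39; that makes 19.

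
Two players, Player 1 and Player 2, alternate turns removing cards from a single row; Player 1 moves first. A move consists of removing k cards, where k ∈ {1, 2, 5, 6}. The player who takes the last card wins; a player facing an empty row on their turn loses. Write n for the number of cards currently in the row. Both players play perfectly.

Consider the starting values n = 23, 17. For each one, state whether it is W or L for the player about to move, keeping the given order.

Use the standard recursion: the mover loses at a terminal position; elsewhere, the mover wins exactly when some move hands the opponent an L position.
n=0: no move → L
n=1: W (go to 0, an L position)
n=2: W (go to 0, an L position)
n=3: L (options 2(W), 1(W) are all W)
n=4: W (go to 3, an L position)
n=5: W (go to 3, an L position)
n=6: W (go to 0, an L position)
n=7: L (options 6(W), 5(W), 2(W), 1(W) are all W)
n=8: W (go to 7, an L position)
n=9: W (go to 7, an L position)
n=10: L (options 9(W), 8(W), 5(W), 4(W) are all W)
n=11: W (go to 10, an L position)
n=12: W (go to 10, an L position)
n=13: W (go to 7, an L position)
n=14: L (options 13(W), 12(W), 9(W), 8(W) are all W)
n=15: W (go to 14, an L position)
n=16: W (go to 14, an L position)
n=17: L (options 16(W), 15(W), 12(W), 11(W) are all W)
n=18: W (go to 17, an L position)
n=19: W (go to 17, an L position)
n=20: W (go to 14, an L position)
n=21: L (options 20(W), 19(W), 16(W), 15(W) are all W)
n=22: W (go to 21, an L position)
n=23: W (go to 21, an L position)

23: W, 17: L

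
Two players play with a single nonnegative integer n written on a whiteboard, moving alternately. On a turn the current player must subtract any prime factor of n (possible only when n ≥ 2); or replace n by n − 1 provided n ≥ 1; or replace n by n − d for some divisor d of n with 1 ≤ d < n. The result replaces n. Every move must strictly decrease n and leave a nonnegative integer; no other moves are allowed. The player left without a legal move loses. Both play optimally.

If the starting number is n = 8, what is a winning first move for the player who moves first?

Use the standard recursion: the mover loses at a terminal position; elsewhere, the mover wins exactly when some move hands the opponent an L position.
n=0: no move → L
n=1: reaches L-position 0 → W
n=2: reaches L-position 0 → W
n=3: reaches L-position 0 → W
n=4: only reaches 2(W), 3(W), all W → L
n=5: reaches L-position 0 → W
n=6: reaches L-position 4 → W
n=7: reaches L-position 0 → W
n=8: reaches L-position 4 → W
From 8, the L positions reachable in one move are: 4.

Move to 4.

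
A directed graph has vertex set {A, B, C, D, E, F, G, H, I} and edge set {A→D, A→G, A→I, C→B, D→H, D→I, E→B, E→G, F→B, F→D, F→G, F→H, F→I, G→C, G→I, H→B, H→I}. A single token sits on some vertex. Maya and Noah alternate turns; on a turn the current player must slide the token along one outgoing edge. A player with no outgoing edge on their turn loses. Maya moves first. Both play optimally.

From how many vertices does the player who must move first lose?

Label each position W (a win for the player to move) or L (a loss). A position with no legal move is L; any other position is W exactly when some move reaches an L, and L when every move reaches a W.
Every edge goes from a vertex to one that appears earlier in the order I, B, H, D, C, G, A, F, E, so processing vertices in that order labels each vertex after all of its successors.
I: no outgoing edge → L
B: no outgoing edge → L
H: W (go to B, an L position)
D: W (go to I, an L position)
C: W (go to B, an L position)
G: W (go to I, an L position)
A: W (go to I, an L position)
F: W (go to B, an L position)
E: W (go to B, an L position)
The L vertices are B, I; that is 2 in all.

2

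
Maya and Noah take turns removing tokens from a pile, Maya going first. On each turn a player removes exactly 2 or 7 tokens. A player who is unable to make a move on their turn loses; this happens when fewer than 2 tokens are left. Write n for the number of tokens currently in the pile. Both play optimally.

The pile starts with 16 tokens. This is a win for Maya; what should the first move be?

Use the standard recursion: the mover loses at a terminal position; elsewhere, the mover wins exactly when some move hands the opponent an L position.
n=0: no move → L
n=1: no move → L
n=2: reaches L-position 0 → W
n=3: reaches L-position 1 → W
n=4: only reaches 2(W), which is W → L
n=5: only reaches 3(W), which is W → L
n=6: reaches L-position 4 → W
n=7: reaches L-position 5 → W
n=8: reaches L-position 1 → W
n=9: only reaches 7(W), 2(W), all W → L
n=10: only reaches 8(W), 3(W), all W → L
n=11: reaches L-position 9 → W
n=12: reaches L-position 10 → W
n=13: only reaches 11(W), 6(W), all W → L
n=14: only reaches 12(W), 7(W), all W → L
n=15: reaches L-position 13 → W
n=16: reaches L-position 14 → W
From 16, the L positions reachable in one move are: 14, 9. Any move reaching one of these is winning.

Remove 2, leaving 14.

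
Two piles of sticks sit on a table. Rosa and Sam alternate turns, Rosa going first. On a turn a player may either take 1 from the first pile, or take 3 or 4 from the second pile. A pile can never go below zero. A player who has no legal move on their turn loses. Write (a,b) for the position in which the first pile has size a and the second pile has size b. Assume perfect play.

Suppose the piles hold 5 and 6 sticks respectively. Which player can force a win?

Rosa wins.

Compute win/loss labels from the base case upward. A position with no move is L. Any other position is W if it can reach an L in one move, else L.
No move ever increases a pile, so every position that can arise here has a ≤ 5 and b ≤ 6; it is enough to label the cells with 0 ≤ a ≤ 5 and 0 ≤ b ≤ 6.
Every move lowers a or b (never raises either), so fill the grid row by row in increasing a, and left to right within a row: each cell's successors are then already labelled.
      b=0  b=1  b=2  b=3  b=4  b=5  b=6
a=0:    L    L    L    W    W    W    W
a=1:    W    W    W    L    L    L    W
a=2:    L    L    L    W    W    W    W
a=3:    W    W    W    L    L    L    W
a=4:    L    L    L    W    W    W    W
a=5:    W    W    W    L    L    L    W
Cells with no legal move (terminal, hence L): (0,0), (0,1), (0,2).
The remaining L cells, each justified by listing all of its moves:
(1,3): L (options (0,3)(W), (1,0)(W) are all W)
(1,4): L (options (0,4)(W), (1,1)(W), (1,0)(W) are all W)
(1,5): L (options (0,5)(W), (1,2)(W), (1,1)(W) are all W)
(2,0): L (sole option (1,0)(W) is W)
(2,1): L (sole option (1,1)(W) is W)
(2,2): L (sole option (1,2)(W) is W)
(3,3): L (options (2,3)(W), (3,0)(W) are all W)
(3,4): L (options (2,4)(W), (3,1)(W), (3,0)(W) are all W)
(3,5): L (options (2,5)(W), (3,2)(W), (3,1)(W) are all W)
(4,0): L (sole option (3,0)(W) is W)
(4,1): L (sole option (3,1)(W) is W)
(4,2): L (sole option (3,2)(W) is W)
(5,3): L (options (4,3)(W), (5,0)(W) are all W)
(5,4): L (options (4,4)(W), (5,1)(W), (5,0)(W) are all W)
(5,5): L (options (4,5)(W), (5,2)(W), (5,1)(W) are all W)
Every other cell has at least one move into one of the L cells above, so it is W.
The starting position (5,6) is W: Rosa should move to (5,3), handing over an L position.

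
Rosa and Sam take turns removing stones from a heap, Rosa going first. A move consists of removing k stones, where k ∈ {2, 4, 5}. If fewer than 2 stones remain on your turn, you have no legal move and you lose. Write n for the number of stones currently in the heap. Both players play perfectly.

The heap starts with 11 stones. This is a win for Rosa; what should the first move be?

Compute win/loss labels from the base case upward. A position with no move is L. Any other position is W if it can reach an L in one move, else L.
n=0: no move → L
n=1: no move → L
n=2: →0(L), so W
n=3: →1(L), so W
n=4: →0(L), so W
n=5: →1(L), so W
n=6: →1(L), so W
n=7: →5(W), 3(W), 2(W) — all W, so L
n=8: →6(W), 4(W), 3(W) — all W, so L
n=9: →7(L), so W
n=10: →8(L), so W
n=11: →7(L), so W
From 11, the L positions reachable in one move are: 7.

Remove 4, leaving 7.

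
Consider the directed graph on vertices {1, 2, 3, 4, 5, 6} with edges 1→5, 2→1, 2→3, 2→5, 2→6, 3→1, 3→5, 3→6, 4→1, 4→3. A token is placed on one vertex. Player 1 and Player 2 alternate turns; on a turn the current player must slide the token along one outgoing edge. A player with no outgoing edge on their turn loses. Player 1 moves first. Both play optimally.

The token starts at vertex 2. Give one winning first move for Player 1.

Move to 6.

Label each position W (a win for the player to move) or L (a loss). A position with no legal move is L; any other position is W exactly when some move reaches an L, and L when every move reaches a W.
Every edge goes from a vertex to one that appears earlier in the order 5, 6, 1, 3, 2, 4, so processing vertices in that order labels each vertex after all of its successors.
5: no outgoing edge → L
6: no outgoing edge → L
1: →5(L), so W
3: →6(L), so W
2: →6(L), so W
4: →3(W), 1(W) — all W, so L
From 2, the L positions reachable in one move are: 6, 5. Any move reaching one of these is winning.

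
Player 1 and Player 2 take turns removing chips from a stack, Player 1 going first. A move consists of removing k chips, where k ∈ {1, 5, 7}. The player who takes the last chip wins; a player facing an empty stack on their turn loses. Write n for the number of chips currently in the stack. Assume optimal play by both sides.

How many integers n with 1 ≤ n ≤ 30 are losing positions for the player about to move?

15

Use the standard recursion: the mover loses at a terminal position; elsewhere, the mover wins exactly when some move hands the opponent an L position.
n=0: no move → L
n=1: →0(L), so W
n=2: →1(W) only, which is W, so L
n=3: →2(L), so W
n=4: →3(W) only, which is W, so L
n=5: →4(L), so W
n=6: →5(W), 1(W) — all W, so L
n=7: →6(L), so W
n=8: →7(W), 3(W), 1(W) — all W, so L
n=9: →8(L), so W
n=10: →9(W), 5(W), 3(W) — all W, so L
n=11: →10(L), so W
n=12: →11(W), 7(W), 5(W) — all W, so L
n=13: →12(L), so W
n=14: →13(W), 9(W), 7(W) — all W, so L
n=15: →14(L), so W
n=16: →15(W), 11(W), 9(W) — all W, so L
n=17: →16(L), so W
n=18: →17(W), 13(W), 11(W) — all W, so L
n=19: →18(L), so W
n=20: →19(W), 15(W), 13(W) — all W, so L
n=21: →20(L), so W
n=22: →21(W), 17(W), 15(W) — all W, so L
n=23: →22(L), so W
n=24: →23(W), 19(W), 17(W) — all W, so L
n=25: →24(L), so W
n=26: →25(W), 21(W), 19(W) — all W, so L
n=27: →26(L), so W
n=28: →27(W), 23(W), 21(W) — all W, so L
n=29: →28(L), so W
n=30: →29(W), 25(W), 23(W) — all W, so L
L entries with 1 ≤ n ≤ 30 (n=0 is outside the asked range and is not counted): n = 2, 4, 6, 8, 10, 12, 14, 16, 18, 20, 22, 24, 26, 28, 30; that makes 15.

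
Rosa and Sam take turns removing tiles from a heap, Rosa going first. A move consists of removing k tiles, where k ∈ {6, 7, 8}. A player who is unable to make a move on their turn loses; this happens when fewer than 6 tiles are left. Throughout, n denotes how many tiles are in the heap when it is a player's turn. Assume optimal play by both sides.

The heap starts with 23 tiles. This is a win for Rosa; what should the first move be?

Remove 6, leaving 17.

Positions with no move are L. A position that does have a move is losing for the player to move precisely when every available move leads to a winning position for the opponent. Fill in the labels:
n=0: no move → L
n=1: no move → L
n=2: no move → L
n=3: no move → L
n=4: no move → L
n=5: no move → L
n=6: reaches L-position 0 → W
n=7: reaches L-position 1 → W
n=8: reaches L-position 2 → W
n=9: reaches L-position 3 → W
n=10: reaches L-position 4 → W
n=11: reaches L-position 5 → W
n=12: reaches L-position 5 → W
n=13: reaches L-position 5 → W
n=14: only reaches 8(W), 7(W), 6(W), all W → L
n=15: only reaches 9(W), 8(W), 7(W), all W → L
n=16: only reaches 10(W), 9(W), 8(W), all W → L
n=17: only reaches 11(W), 10(W), 9(W), all W → L
n=18: only reaches 12(W), 11(W), 10(W), all W → L
n=19: only reaches 13(W), 12(W), 11(W), all W → L
n=20: reaches L-position 14 → W
n=21: reaches L-position 15 → W
n=22: reaches L-position 16 → W
n=23: reaches L-position 17 → W
From 23, the L positions reachable in one move are: 17, 16, 15. Any move reaching one of these is winning.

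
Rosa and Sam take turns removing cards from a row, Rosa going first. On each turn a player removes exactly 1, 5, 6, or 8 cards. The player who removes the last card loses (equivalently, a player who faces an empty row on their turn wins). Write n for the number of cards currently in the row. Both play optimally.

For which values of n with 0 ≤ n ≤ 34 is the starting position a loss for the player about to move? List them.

1, 3, 5, 12, 14, 16, 23, 25, 27, 34

Positions with no move are W. A position that does have a move is losing for the player to move precisely when every available move leads to a winning position for the opponent. Fill in the labels:
n=0: no move; the opponent has just taken the last card and therefore loses → W
n=1: only reaches 0(W), which is W → L
n=2: reaches L-position 1 → W
n=3: only reaches 2(W), which is W → L
n=4: reaches L-position 3 → W
n=5: only reaches 4(W), 0(W), all W → L
n=6: reaches L-position 5 → W
n=7: reaches L-position 1 → W
n=8: reaches L-position 3 → W
n=9: reaches L-position 3 → W
n=10: reaches L-position 5 → W
n=11: reaches L-position 5 → W
n=12: only reaches 11(W), 7(W), 6(W), 4(W), all W → L
n=13: reaches L-position 12 → W
n=14: only reaches 13(W), 9(W), 8(W), 6(W), all W → L
n=15: reaches L-position 14 → W
n=16: only reaches 15(W), 11(W), 10(W), 8(W), all W → L
n=17: reaches L-position 16 → W
n=18: reaches L-position 12 → W
n=19: reaches L-position 14 → W
n=20: reaches L-position 14 → W
n=21: reaches L-position 16 → W
n=22: reaches L-position 16 → W
n=23: only reaches 22(W), 18(W), 17(W), 15(W), all W → L
n=24: reaches L-position 23 → W
n=25: only reaches 24(W), 20(W), 19(W), 17(W), all W → L
n=26: reaches L-position 25 → W
n=27: only reaches 26(W), 22(W), 21(W), 19(W), all W → L
n=28: reaches L-position 27 → W
n=29: reaches L-position 23 → W
n=30: reaches L-position 25 → W
n=31: reaches L-position 25 → W
n=32: reaches L-position 27 → W
n=33: reaches L-position 27 → W
n=34: only reaches 33(W), 29(W), 28(W), 26(W), all W → L
Reading off the rows marked L gives the requested list; there are 10 such values of n.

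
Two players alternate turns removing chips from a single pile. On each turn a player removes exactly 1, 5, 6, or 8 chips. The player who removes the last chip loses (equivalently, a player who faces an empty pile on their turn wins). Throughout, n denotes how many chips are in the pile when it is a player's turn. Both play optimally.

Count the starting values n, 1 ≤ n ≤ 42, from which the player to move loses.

12

Classify positions by backward induction: terminal positions (no move available) are W. From any other position, the mover wins iff some move reaches an L.
n=0: no move; the opponent has just taken the last chip and therefore loses → W
n=1: only reaches 0(W), which is W → L
n=2: reaches L-position 1 → W
n=3: only reaches 2(W), which is W → L
n=4: reaches L-position 3 → W
n=5: only reaches 4(W), 0(W), all W → L
n=6: reaches L-position 5 → W
n=7: reaches L-position 1 → W
n=8: reaches L-position 3 → W
n=9: reaches L-position 3 → W
n=10: reaches L-position 5 → W
n=11: reaches L-position 5 → W
n=12: only reaches 11(W), 7(W), 6(W), 4(W), all W → L
n=13: reaches L-position 12 → W
n=14: only reaches 13(W), 9(W), 8(W), 6(W), all W → L
n=15: reaches L-position 14 → W
n=16: only reaches 15(W), 11(W), 10(W), 8(W), all W → L
n=17: reaches L-position 16 → W
n=18: reaches L-position 12 → W
n=19: reaches L-position 14 → W
n=20: reaches L-position 14 → W
n=21: reaches L-position 16 → W
n=22: reaches L-position 16 → W
n=23: only reaches 22(W), 18(W), 17(W), 15(W), all W → L
n=24: reaches L-position 23 → W
n=25: only reaches 24(W), 20(W), 19(W), 17(W), all W → L
n=26: reaches L-position 25 → W
n=27: only reaches 26(W), 22(W), 21(W), 19(W), all W → L
n=28: reaches L-position 27 → W
n=29: reaches L-position 23 → W
n=30: reaches L-position 25 → W
n=31: reaches L-position 25 → W
n=32: reaches L-position 27 → W
n=33: reaches L-position 27 → W
n=34: only reaches 33(W), 29(W), 28(W), 26(W), all W → L
n=35: reaches L-position 34 → W
n=36: only reaches 35(W), 31(W), 30(W), 28(W), all W → L
n=37: reaches L-position 36 → W
n=38: only reaches 37(W), 33(W), 32(W), 30(W), all W → L
n=39: reaches L-position 38 → W
n=40: reaches L-position 34 → W
n=41: reaches L-position 36 → W
n=42: reaches L-position 36 → W
L entries with 1 ≤ n ≤ 42 (the range starts at n=1): n = 1, 3, 5, 12, 14, 16, 23, 25, 27, 34, 36, 38; that makes 12.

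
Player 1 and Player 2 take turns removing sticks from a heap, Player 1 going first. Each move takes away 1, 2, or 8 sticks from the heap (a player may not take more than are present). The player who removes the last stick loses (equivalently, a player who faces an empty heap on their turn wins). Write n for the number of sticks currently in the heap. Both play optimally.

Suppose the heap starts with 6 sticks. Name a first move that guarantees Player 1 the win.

Classify positions by backward induction: terminal positions (no move available) are W. From any other position, the mover wins iff some move reaches an L.
n=0: no move; the opponent has just taken the last stick and therefore loses → W
n=1: only reaches 0(W), which is W → L
n=2: reaches L-position 1 → W
n=3: reaches L-position 1 → W
n=4: only reaches 3(W), 2(W), all W → L
n=5: reaches L-position 4 → W
n=6: reaches L-position 4 → W
From 6, the L positions reachable in one move are: 4.

Remove 2, leaving 4.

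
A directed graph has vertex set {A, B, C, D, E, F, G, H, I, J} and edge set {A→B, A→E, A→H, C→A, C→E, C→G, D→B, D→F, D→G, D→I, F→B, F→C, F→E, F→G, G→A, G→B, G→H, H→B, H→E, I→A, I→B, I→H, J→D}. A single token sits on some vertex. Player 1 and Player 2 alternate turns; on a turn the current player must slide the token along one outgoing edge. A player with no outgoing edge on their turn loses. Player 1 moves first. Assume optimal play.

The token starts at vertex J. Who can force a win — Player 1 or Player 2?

Label each position W (a win for the player to move) or L (a loss). A position with no legal move is L; any other position is W exactly when some move reaches an L, and L when every move reaches a W.
Every edge goes from a vertex to one that appears earlier in the order B, E, H, A, G, I, C, F, D, J, so processing vertices in that order labels each vertex after all of its successors.
B: no outgoing edge → L
E: no outgoing edge → L
H: can move to E, which is L ⇒ W
A: can move to E, which is L ⇒ W
G: can move to B, which is L ⇒ W
I: can move to B, which is L ⇒ W
C: can move to E, which is L ⇒ W
F: can move to E, which is L ⇒ W
D: can move to B, which is L ⇒ W
J: the only move is to D(W), a W ⇒ L
Every move from J reaches a W position, so the mover loses.

Player 2 wins.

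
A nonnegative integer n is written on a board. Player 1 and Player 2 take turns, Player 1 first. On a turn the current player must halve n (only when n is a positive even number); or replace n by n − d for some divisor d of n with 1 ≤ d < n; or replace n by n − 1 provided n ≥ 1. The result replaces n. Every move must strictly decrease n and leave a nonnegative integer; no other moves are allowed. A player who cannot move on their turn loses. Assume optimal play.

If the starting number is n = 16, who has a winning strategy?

Player 1 wins.

Compute win/loss labels from the base case upward. A position with no move is L. Any other position is W if it can reach an L in one move, else L.
n=0: no move → L
n=1: can move to 0, which is L ⇒ W
n=2: the only move is to 1(W), a W ⇒ L
n=3: can move to 2, which is L ⇒ W
n=4: can move to 2, which is L ⇒ W
n=5: the only move is to 4(W), a W ⇒ L
n=6: can move to 5, which is L ⇒ W
n=7: the only move is to 6(W), a W ⇒ L
n=8: can move to 7, which is L ⇒ W
n=9: moves to 6(W), 8(W); every one is W ⇒ L
n=10: can move to 5, which is L ⇒ W
n=11: the only move is to 10(W), a W ⇒ L
n=12: can move to 9, which is L ⇒ W
n=13: the only move is to 12(W), a W ⇒ L
n=14: can move to 7, which is L ⇒ W
n=15: moves to 10(W), 12(W), 14(W); every one is W ⇒ L
n=16: can move to 15, which is L ⇒ W
From 16 Player 1 can move to 15, reaching an L position.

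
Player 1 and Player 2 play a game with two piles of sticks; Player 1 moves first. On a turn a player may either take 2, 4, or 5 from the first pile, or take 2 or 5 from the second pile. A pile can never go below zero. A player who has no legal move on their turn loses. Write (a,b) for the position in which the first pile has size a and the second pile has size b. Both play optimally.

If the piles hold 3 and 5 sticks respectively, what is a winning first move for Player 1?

Work bottom-up. With no move the player to move loses. Otherwise the position is W if at least one move leads to an L position for the opponent, and L if every move leads to a W.
No move ever increases a pile, so every position that can arise here has a ≤ 3 and b ≤ 5; it is enough to label the cells with 0 ≤ a ≤ 3 and 0 ≤ b ≤ 5.
Every move lowers a or b (never raises either), so fill the grid row by row in increasing a, and left to right within a row: each cell's successors are then already labelled.
      b=0  b=1  b=2  b=3  b=4  b=5
a=0:    L    L    W    W    L    W
a=1:    L    L    W    W    L    W
a=2:    W    W    L    L    W    W
a=3:    W    W    L    L    W    W
Cells with no legal move (terminal, hence L): (0,0), (0,1), (1,0), (1,1).
The remaining L cells, each justified by listing all of its moves:
(0,4): L (sole option (0,2)(W) is W)
(1,4): L (sole option (1,2)(W) is W)
(2,2): L (options (0,2)(W), (2,0)(W) are all W)
(2,3): L (options (0,3)(W), (2,1)(W) are all W)
(3,2): L (options (1,2)(W), (3,0)(W) are all W)
(3,3): L (options (1,3)(W), (3,1)(W) are all W)
Every other cell has at least one move into one of the L cells above, so it is W.
From (3,5), the L positions reachable in one move are: (3,3).

Move to (3,3).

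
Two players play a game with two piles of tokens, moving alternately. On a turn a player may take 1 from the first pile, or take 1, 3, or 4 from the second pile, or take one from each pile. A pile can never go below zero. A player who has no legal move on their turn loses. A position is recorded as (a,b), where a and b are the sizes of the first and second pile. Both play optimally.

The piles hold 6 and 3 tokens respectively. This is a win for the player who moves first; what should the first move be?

Move to (6,2).

Positions with no move are L. A position that does have a move is losing for the player to move precisely when every available move leads to a winning position for the opponent. Fill in the labels:
No move ever increases a pile, so every position that can arise here has a ≤ 6 and b ≤ 3; it is enough to label the cells with 0 ≤ a ≤ 6 and 0 ≤ b ≤ 3.
Every move lowers a or b (never raises either), so fill the grid row by row in increasing a, and left to right within a row: each cell's successors are then already labelled.
      b=0  b=1  b=2  b=3
a=0:    L    W    L    W
a=1:    W    W    W    W
a=2:    L    W    L    W
a=3:    W    W    W    W
a=4:    L    W    L    W
a=5:    W    W    W    W
a=6:    L    W    L    W
Cells with no legal move (terminal, hence L): (0,0).
The remaining L cells, each justified by listing all of its moves:
(0,2): only reaches (0,1)(W), which is W → L
(2,0): only reaches (1,0)(W), which is W → L
(2,2): only reaches (1,2)(W), (2,1)(W), (1,1)(W), all W → L
(4,0): only reaches (3,0)(W), which is W → L
(4,2): only reaches (3,2)(W), (4,1)(W), (3,1)(W), all W → L
(6,0): only reaches (5,0)(W), which is W → L
(6,2): only reaches (5,2)(W), (6,1)(W), (5,1)(W), all W → L
Every other cell has at least one move into one of the L cells above, so it is W.
From (6,3), the L positions reachable in one move are: (6,2), (6,0). Any move reaching one of these is winning.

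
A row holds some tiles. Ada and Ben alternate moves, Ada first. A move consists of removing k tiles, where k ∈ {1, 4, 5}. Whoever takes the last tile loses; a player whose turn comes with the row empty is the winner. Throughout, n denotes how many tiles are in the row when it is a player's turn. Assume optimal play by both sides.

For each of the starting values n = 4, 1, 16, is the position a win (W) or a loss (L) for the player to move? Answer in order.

4: W, 1: L, 16: W

Compute win/loss labels from the base case upward. A position with no move is W. Any other position is W if it can reach an L in one move, else L.
n=0: no move; the opponent has just taken the last tile and therefore loses → W
n=1: only reaches 0(W), which is W → L
n=2: reaches L-position 1 → W
n=3: only reaches 2(W), which is W → L
n=4: reaches L-position 3 → W
n=5: reaches L-position 1 → W
n=6: reaches L-position 1 → W
n=7: reaches L-position 3 → W
n=8: reaches L-position 3 → W
n=9: only reaches 8(W), 5(W), 4(W), all W → L
n=10: reaches L-position 9 → W
n=11: only reaches 10(W), 7(W), 6(W), all W → L
n=12: reaches L-position 11 → W
n=13: reaches L-position 9 → W
n=14: reaches L-position 9 → W
n=15: reaches L-position 11 → W
n=16: reaches L-position 11 → W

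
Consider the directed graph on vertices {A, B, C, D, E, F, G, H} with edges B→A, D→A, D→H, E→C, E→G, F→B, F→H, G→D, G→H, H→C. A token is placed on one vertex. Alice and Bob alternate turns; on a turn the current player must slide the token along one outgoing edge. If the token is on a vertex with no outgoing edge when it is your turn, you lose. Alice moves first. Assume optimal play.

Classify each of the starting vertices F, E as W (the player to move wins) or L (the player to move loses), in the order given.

Label each position W (a win for the player to move) or L (a loss). A position with no legal move is L; any other position is W exactly when some move reaches an L, and L when every move reaches a W.
Every edge goes from a vertex to one that appears earlier in the order C, A, H, B, F, D, G, E, so processing vertices in that order labels each vertex after all of its successors.
C: no outgoing edge → L
A: no outgoing edge → L
H: can move to C, which is L ⇒ W
B: can move to A, which is L ⇒ W
F: moves to B(W), H(W); every one is W ⇒ L
D: can move to A, which is L ⇒ W
G: moves to D(W), H(W); every one is W ⇒ L
E: can move to G, which is L ⇒ W

F: L, E: W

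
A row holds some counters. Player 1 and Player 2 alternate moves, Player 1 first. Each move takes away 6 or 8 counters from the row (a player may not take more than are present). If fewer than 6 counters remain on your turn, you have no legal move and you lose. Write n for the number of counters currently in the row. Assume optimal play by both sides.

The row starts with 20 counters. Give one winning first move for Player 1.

Compute win/loss labels from the base case upward. A position with no move is L. Any other position is W if it can reach an L in one move, else L.
n=0: no move → L
n=1: no move → L
n=2: no move → L
n=3: no move → L
n=4: no move → L
n=5: no move → L
n=6: →0(L), so W
n=7: →1(L), so W
n=8: →2(L), so W
n=9: →3(L), so W
n=10: →4(L), so W
n=11: →5(L), so W
n=12: →4(L), so W
n=13: →5(L), so W
n=14: →8(W), 6(W) — all W, so L
n=15: →9(W), 7(W) — all W, so L
n=16: →10(W), 8(W) — all W, so L
n=17: →11(W), 9(W) — all W, so L
n=18: →12(W), 10(W) — all W, so L
n=19: →13(W), 11(W) — all W, so L
n=20: →14(L), so W
From 20, the L positions reachable in one move are: 14.

Remove 6, leaving 14.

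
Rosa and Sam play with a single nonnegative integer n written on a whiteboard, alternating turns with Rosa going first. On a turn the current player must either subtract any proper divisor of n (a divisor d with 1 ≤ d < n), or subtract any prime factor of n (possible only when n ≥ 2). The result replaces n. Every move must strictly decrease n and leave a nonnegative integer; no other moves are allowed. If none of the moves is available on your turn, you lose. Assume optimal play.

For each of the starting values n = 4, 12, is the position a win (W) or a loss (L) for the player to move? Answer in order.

4: L, 12: W

Compute win/loss labels from the base case upward. A position with no move is L. Any other position is W if it can reach an L in one move, else L.
n=0: no move → L
n=1: no move → L
n=2: can move to 0, which is L ⇒ W
n=3: can move to 0, which is L ⇒ W
n=4: moves to 2(W), 3(W); every one is W ⇒ L
n=5: can move to 0, which is L ⇒ W
n=6: can move to 4, which is L ⇒ W
n=7: can move to 0, which is L ⇒ W
n=8: can move to 4, which is L ⇒ W
n=9: moves to 6(W), 8(W); every one is W ⇒ L
n=10: can move to 9, which is L ⇒ W
n=11: can move to 0, which is L ⇒ W
n=12: can move to 9, which is L ⇒ W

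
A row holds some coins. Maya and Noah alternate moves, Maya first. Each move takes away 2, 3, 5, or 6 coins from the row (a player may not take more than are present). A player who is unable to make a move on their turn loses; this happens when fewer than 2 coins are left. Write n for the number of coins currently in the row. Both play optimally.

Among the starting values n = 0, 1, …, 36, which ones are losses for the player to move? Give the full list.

0, 1, 8, 9, 16, 17, 24, 25, 32, 33

Positions with no move are L. A position that does have a move is losing for the player to move precisely when every available move leads to a winning position for the opponent. Fill in the labels:
n=0: no move → L
n=1: no move → L
n=2: reaches L-position 0 → W
n=3: reaches L-position 1 → W
n=4: reaches L-position 1 → W
n=5: reaches L-position 0 → W
n=6: reaches L-position 1 → W
n=7: reaches L-position 1 → W
n=8: only reaches 6(W), 5(W), 3(W), 2(W), all W → L
n=9: only reaches 7(W), 6(W), 4(W), 3(W), all W → L
n=10: reaches L-position 8 → W
n=11: reaches L-position 9 → W
n=12: reaches L-position 9 → W
n=13: reaches L-position 8 → W
n=14: reaches L-position 9 → W
n=15: reaches L-position 9 → W
n=16: only reaches 14(W), 13(W), 11(W), 10(W), all W → L
n=17: only reaches 15(W), 14(W), 12(W), 11(W), all W → L
n=18: reaches L-position 16 → W
n=19: reaches L-position 17 → W
n=20: reaches L-position 17 → W
n=21: reaches L-position 16 → W
n=22: reaches L-position 17 → W
n=23: reaches L-position 17 → W
n=24: only reaches 22(W), 21(W), 19(W), 18(W), all W → L
n=25: only reaches 23(W), 22(W), 20(W), 19(W), all W → L
n=26: reaches L-position 24 → W
n=27: reaches L-position 25 → W
n=28: reaches L-position 25 → W
n=29: reaches L-position 24 → W
n=30: reaches L-position 25 → W
n=31: reaches L-position 25 → W
n=32: only reaches 30(W), 29(W), 27(W), 26(W), all W → L
n=33: only reaches 31(W), 30(W), 28(W), 27(W), all W → L
n=34: reaches L-position 32 → W
n=35: reaches L-position 33 → W
n=36: reaches L-position 33 → W
Reading off the rows marked L gives the requested list; there are 10 such values of n.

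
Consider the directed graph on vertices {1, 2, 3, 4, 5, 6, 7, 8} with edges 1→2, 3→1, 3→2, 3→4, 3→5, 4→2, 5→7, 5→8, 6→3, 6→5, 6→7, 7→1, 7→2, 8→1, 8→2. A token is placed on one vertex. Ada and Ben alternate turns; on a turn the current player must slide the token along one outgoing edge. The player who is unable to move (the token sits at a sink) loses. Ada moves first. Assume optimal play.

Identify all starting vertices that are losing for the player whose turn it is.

Use the standard recursion: the mover loses at a terminal position; elsewhere, the mover wins exactly when some move hands the opponent an L position.
Every edge goes from a vertex to one that appears earlier in the order 2, 1, 8, 7, 5, 4, 3, 6, so processing vertices in that order labels each vertex after all of its successors.
2: no outgoing edge → L
1: reaches L-position 2 → W
8: reaches L-position 2 → W
7: reaches L-position 2 → W
5: only reaches 7(W), 8(W), all W → L
4: reaches L-position 2 → W
3: reaches L-position 5 → W
6: reaches L-position 5 → W
The losing starting vertices are exactly the entries labelled L in this table (2 of them).

2, 5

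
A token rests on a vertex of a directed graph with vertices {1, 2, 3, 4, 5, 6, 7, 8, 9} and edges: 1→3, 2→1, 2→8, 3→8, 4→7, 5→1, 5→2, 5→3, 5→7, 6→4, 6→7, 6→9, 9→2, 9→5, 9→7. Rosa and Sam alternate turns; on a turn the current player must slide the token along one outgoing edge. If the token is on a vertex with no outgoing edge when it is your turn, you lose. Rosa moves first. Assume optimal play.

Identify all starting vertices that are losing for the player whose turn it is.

Work bottom-up. With no move the player to move loses. Otherwise the position is W if at least one move leads to an L position for the opponent, and L if every move leads to a W.
Every edge goes from a vertex to one that appears earlier in the order 7, 8, 3, 1, 2, 5, 4, 9, 6, so processing vertices in that order labels each vertex after all of its successors.
7: no outgoing edge → L
8: no outgoing edge → L
3: →8(L), so W
1: →3(W) only, which is W, so L
2: →1(L), so W
5: →1(L), so W
4: →7(L), so W
9: →7(L), so W
6: →7(L), so W
Reading off the rows marked L gives the requested list; there are 3 such vertices.

1, 7, 8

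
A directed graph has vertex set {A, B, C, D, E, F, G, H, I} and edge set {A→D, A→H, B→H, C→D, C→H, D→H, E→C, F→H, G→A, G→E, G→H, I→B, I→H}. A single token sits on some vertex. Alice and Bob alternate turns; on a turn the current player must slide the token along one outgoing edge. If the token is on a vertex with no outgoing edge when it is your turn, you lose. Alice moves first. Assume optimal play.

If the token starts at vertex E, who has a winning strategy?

Bob wins.

Label each position W (a win for the player to move) or L (a loss). A position with no legal move is L; any other position is W exactly when some move reaches an L, and L when every move reaches a W.
Every edge goes from a vertex to one that appears earlier in the order H, D, A, C, E, B, I, G, F, so processing vertices in that order labels each vertex after all of its successors.
H: no outgoing edge → L
D: reaches L-position H → W
A: reaches L-position H → W
C: reaches L-position H → W
E: only reaches C(W), which is W → L
B: reaches L-position H → W
I: reaches L-position H → W
G: reaches L-position E → W
F: reaches L-position H → W
Every move from E reaches a W position, so the mover loses.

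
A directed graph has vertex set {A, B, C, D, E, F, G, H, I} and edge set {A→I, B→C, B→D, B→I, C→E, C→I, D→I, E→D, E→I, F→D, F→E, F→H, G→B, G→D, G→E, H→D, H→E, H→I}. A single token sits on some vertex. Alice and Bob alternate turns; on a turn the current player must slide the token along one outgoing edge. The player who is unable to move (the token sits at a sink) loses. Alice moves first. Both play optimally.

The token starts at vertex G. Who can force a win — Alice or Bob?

Work bottom-up. With no move the player to move loses. Otherwise the position is W if at least one move leads to an L position for the opponent, and L if every move leads to a W.
Every edge goes from a vertex to one that appears earlier in the order I, D, E, H, F, C, A, B, G, so processing vertices in that order labels each vertex after all of its successors.
I: no outgoing edge → L
D: reaches L-position I → W
E: reaches L-position I → W
H: reaches L-position I → W
F: only reaches H(W), E(W), D(W), all W → L
C: reaches L-position I → W
A: reaches L-position I → W
B: reaches L-position I → W
G: only reaches B(W), E(W), D(W), all W → L
Every move from G reaches a W position, so the mover loses.

Bob wins.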